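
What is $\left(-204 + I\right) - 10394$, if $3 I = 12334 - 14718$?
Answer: $- \frac{34178}{3} \approx -11393.0$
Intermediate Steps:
$I = - \frac{2384}{3}$ ($I = \frac{12334 - 14718}{3} = \frac{1}{3} \left(-2384\right) = - \frac{2384}{3} \approx -794.67$)
$\left(-204 + I\right) - 10394 = \left(-204 - \frac{2384}{3}\right) - 10394 = - \frac{2996}{3} - 10394 = - \frac{34178}{3}$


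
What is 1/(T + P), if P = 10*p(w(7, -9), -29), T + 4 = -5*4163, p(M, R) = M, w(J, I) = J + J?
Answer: -1/20679 ≈ -4.8358e-5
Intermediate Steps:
w(J, I) = 2*J
T = -20819 (T = -4 - 5*4163 = -4 - 20815 = -20819)
P = 140 (P = 10*(2*7) = 10*14 = 140)
1/(T + P) = 1/(-20819 + 140) = 1/(-20679) = -1/20679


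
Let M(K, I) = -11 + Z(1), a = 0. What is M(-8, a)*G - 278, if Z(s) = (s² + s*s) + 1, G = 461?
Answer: -3966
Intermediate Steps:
Z(s) = 1 + 2*s² (Z(s) = (s² + s²) + 1 = 2*s² + 1 = 1 + 2*s²)
M(K, I) = -8 (M(K, I) = -11 + (1 + 2*1²) = -11 + (1 + 2*1) = -11 + (1 + 2) = -11 + 3 = -8)
M(-8, a)*G - 278 = -8*461 - 278 = -3688 - 278 = -3966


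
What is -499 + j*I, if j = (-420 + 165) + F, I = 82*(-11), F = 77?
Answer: 160057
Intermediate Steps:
I = -902
j = -178 (j = (-420 + 165) + 77 = -255 + 77 = -178)
-499 + j*I = -499 - 178*(-902) = -499 + 160556 = 160057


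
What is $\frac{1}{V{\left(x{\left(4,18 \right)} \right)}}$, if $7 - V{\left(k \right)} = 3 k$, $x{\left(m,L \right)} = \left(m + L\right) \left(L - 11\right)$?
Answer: $- \frac{1}{455} \approx -0.0021978$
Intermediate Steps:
$x{\left(m,L \right)} = \left(-11 + L\right) \left(L + m\right)$ ($x{\left(m,L \right)} = \left(L + m\right) \left(-11 + L\right) = \left(-11 + L\right) \left(L + m\right)$)
$V{\left(k \right)} = 7 - 3 k$
$\frac{1}{V{\left(x{\left(4,18 \right)} \right)}} = \frac{1}{7 - 3 \left(18^{2} - 198 - 44 + 18 \cdot 4\right)} = \frac{1}{7 - 3 \left(324 - 198 - 44 + 72\right)} = \frac{1}{7 - 462} = \frac{1}{-455} = - \frac{1}{455}$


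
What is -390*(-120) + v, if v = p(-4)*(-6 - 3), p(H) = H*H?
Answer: 46656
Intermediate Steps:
p(H) = H²
v = -144 (v = (-4)²*(-6 - 3) = 16*(-9) = -144)
-390*(-120) + v = -390*(-120) - 144 = 46800 - 144 = 46656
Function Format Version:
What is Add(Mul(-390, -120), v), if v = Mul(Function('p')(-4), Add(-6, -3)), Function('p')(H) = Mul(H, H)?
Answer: 46656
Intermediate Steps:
Function('p')(H) = Pow(H, 2)
v = -144 (v = Mul(Pow(-4, 2), Add(-6, -3)) = Mul(16, -9) = -144)
Add(Mul(-390, -120), v) = Add(Mul(-390, -120), -144) = Add(46800, -144) = 46656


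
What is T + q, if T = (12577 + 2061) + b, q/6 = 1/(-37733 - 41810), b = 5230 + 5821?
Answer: 2043380121/79543 ≈ 25689.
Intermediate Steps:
b = 11051
q = -6/79543 (q = 6/(-37733 - 41810) = 6/(-79543) = 6*(-1/79543) = -6/79543 ≈ -7.5431e-5)
T = 25689 (T = (12577 + 2061) + 11051 = 14638 + 11051 = 25689)
T + q = 25689 - 6/79543 = 2043380121/79543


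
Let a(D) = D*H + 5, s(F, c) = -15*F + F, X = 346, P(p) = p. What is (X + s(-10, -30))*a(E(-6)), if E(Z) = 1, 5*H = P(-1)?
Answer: 11664/5 ≈ 2332.8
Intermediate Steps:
H = -⅕ (H = (⅕)*(-1) = -⅕ ≈ -0.20000)
s(F, c) = -14*F
a(D) = 5 - D/5 (a(D) = D*(-⅕) + 5 = -D/5 + 5 = 5 - D/5)
(X + s(-10, -30))*a(E(-6)) = (346 - 14*(-10))*(5 - ⅕*1) = (346 + 140)*(5 - ⅕) = 486*(24/5) = 11664/5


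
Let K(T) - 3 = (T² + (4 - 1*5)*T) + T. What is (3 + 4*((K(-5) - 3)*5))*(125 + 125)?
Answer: 125750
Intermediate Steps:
K(T) = 3 + T² (K(T) = 3 + ((T² + (4 - 1*5)*T) + T) = 3 + ((T² + (4 - 5)*T) + T) = 3 + ((T² - T) + T) = 3 + T²)
(3 + 4*((K(-5) - 3)*5))*(125 + 125) = (3 + 4*(((3 + (-5)²) - 3)*5))*(125 + 125) = (3 + 4*(((3 + 25) - 3)*5))*250 = (3 + 4*((28 - 3)*5))*250 = (3 + 4*(25*5))*250 = (3 + 4*125)*250 = (3 + 500)*250 = 503*250 = 125750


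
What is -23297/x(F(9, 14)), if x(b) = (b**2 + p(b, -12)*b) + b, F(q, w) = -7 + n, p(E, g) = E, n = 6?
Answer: -23297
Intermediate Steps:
F(q, w) = -1 (F(q, w) = -7 + 6 = -1)
x(b) = b + 2*b**2 (x(b) = (b**2 + b*b) + b = (b**2 + b**2) + b = 2*b**2 + b = b + 2*b**2)
-23297/x(F(9, 14)) = -23297*(-1/(1 + 2*(-1))) = -23297*(-1/(1 - 2)) = -23297/((-1*(-1))) = -23297/1 = -23297*1 = -23297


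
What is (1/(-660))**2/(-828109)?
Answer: -1/360724280400 ≈ -2.7722e-12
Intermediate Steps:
(1/(-660))**2/(-828109) = (-1/660)**2*(-1/828109) = (1/435600)*(-1/828109) = -1/360724280400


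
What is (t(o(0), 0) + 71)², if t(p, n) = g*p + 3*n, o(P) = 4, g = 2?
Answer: 6241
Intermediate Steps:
t(p, n) = 2*p + 3*n
(t(o(0), 0) + 71)² = ((2*4 + 3*0) + 71)² = ((8 + 0) + 71)² = (8 + 71)² = 79² = 6241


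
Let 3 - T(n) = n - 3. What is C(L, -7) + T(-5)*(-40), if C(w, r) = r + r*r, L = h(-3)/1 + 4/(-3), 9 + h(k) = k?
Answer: -398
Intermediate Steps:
h(k) = -9 + k
T(n) = 6 - n (T(n) = 3 - (n - 3) = 3 - (-3 + n) = 3 + (3 - n) = 6 - n)
L = -40/3 (L = (-9 - 3)/1 + 4/(-3) = -12*1 + 4*(-⅓) = -12 - 4/3 = -40/3 ≈ -13.333)
C(w, r) = r + r²
C(L, -7) + T(-5)*(-40) = -7*(1 - 7) + (6 - 1*(-5))*(-40) = -7*(-6) + (6 + 5)*(-40) = 42 + 11*(-40) = 42 - 440 = -398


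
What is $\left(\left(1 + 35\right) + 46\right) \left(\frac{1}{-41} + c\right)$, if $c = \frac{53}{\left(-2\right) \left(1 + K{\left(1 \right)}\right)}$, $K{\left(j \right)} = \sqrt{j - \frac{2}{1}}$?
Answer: $- \frac{2177}{2} + \frac{2173 i}{2} \approx -1088.5 + 1086.5 i$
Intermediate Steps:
$K{\left(j \right)} = \sqrt{-2 + j}$ ($K{\left(j \right)} = \sqrt{j - 2} = \sqrt{-2 + j}$)
$c = \frac{53 \left(-2 + 2 i\right)}{8}$ ($c = \frac{53}{\left(-2\right) \left(1 + \sqrt{-2 + 1}\right)} = \frac{53}{\left(-2\right) \left(1 + \sqrt{-1}\right)} = \frac{53}{\left(-2\right) \left(1 + i\right)} = \frac{53}{-2 - 2 i} = 53 \frac{-2 + 2 i}{8} = \frac{53 \left(-2 + 2 i\right)}{8} \approx -13.25 + 13.25 i$)
$\left(\left(1 + 35\right) + 46\right) \left(\frac{1}{-41} + c\right) = \left(\left(1 + 35\right) + 46\right) \left(\frac{1}{-41} - \left(\frac{53}{4} - \frac{53 i}{4}\right)\right) = \left(36 + 46\right) \left(- \frac{1}{41} - \left(\frac{53}{4} - \frac{53 i}{4}\right)\right) = 82 \left(- \frac{2177}{164} + \frac{53 i}{4}\right) = - \frac{2177}{2} + \frac{2173 i}{2}$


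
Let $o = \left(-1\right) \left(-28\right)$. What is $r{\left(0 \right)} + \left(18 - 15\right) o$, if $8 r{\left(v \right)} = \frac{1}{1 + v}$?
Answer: $\frac{673}{8} \approx 84.125$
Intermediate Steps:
$o = 28$
$r{\left(v \right)} = \frac{1}{8 \left(1 + v\right)}$
$r{\left(0 \right)} + \left(18 - 15\right) o = \frac{1}{8 \left(1 + 0\right)} + \left(18 - 15\right) 28 = \frac{1}{8 \cdot 1} + 3 \cdot 28 = \frac{1}{8} \cdot 1 + 84 = \frac{1}{8} + 84 = \frac{673}{8}$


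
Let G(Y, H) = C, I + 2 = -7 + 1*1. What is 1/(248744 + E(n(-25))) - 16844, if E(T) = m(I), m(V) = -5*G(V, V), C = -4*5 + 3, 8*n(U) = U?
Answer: -4191275675/248829 ≈ -16844.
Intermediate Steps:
n(U) = U/8
C = -17 (C = -20 + 3 = -17)
I = -8 (I = -2 + (-7 + 1*1) = -2 + (-7 + 1) = -2 - 6 = -8)
G(Y, H) = -17
m(V) = 85 (m(V) = -5*(-17) = 85)
E(T) = 85
1/(248744 + E(n(-25))) - 16844 = 1/(248744 + 85) - 16844 = 1/248829 - 16844 = -4191275675/248829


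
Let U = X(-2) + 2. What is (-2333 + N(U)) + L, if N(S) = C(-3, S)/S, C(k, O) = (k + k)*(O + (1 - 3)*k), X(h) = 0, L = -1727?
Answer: -4084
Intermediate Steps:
C(k, O) = 2*k*(O - 2*k) (C(k, O) = (2*k)*(O - 2*k) = 2*k*(O - 2*k))
U = 2 (U = 0 + 2 = 2)
N(S) = (-36 - 6*S)/S (N(S) = (2*(-3)*(S - 2*(-3)))/S = (2*(-3)*(S + 6))/S = (2*(-3)*(6 + S))/S = (-36 - 6*S)/S)
(-2333 + N(U)) + L = (-2333 + (-6 - 36/2)) - 1727 = (-2333 + (-6 - 36*½)) - 1727 = (-2333 + (-6 - 18)) - 1727 = (-2333 - 24) - 1727 = -2357 - 1727 = -4084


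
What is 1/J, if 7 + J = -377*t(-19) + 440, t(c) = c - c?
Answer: 1/433 ≈ 0.0023095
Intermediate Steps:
t(c) = 0
J = 433 (J = -7 + (-377*0 + 440) = -7 + (0 + 440) = -7 + 440 = 433)
1/J = 1/433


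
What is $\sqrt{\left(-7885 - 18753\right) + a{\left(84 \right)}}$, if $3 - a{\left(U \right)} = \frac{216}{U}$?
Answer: $\frac{i \sqrt{1305241}}{7} \approx 163.21 i$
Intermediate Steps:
$a{\left(U \right)} = 3 - \frac{216}{U}$
$\sqrt{\left(-7885 - 18753\right) + a{\left(84 \right)}} = \sqrt{\left(-7885 - 18753\right) + \left(3 - \frac{216}{84}\right)} = \sqrt{\left(-7885 - 18753\right) + \left(3 - \frac{18}{7}\right)} = \sqrt{-26638 + \left(3 - \frac{18}{7}\right)} = \sqrt{-26638 + \frac{3}{7}} = \sqrt{- \frac{186463}{7}} = \frac{i \sqrt{1305241}}{7}$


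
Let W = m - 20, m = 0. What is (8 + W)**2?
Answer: 144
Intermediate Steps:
W = -20 (W = 0 - 20 = -20)
(8 + W)**2 = (8 - 20)**2 = (-12)**2 = 144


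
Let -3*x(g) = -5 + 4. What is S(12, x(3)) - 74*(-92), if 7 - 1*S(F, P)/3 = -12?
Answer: 6865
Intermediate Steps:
x(g) = 1/3 (x(g) = -(-5 + 4)/3 = -1/3*(-1) = 1/3)
S(F, P) = 57 (S(F, P) = 21 - 3*(-12) = 21 + 36 = 57)
S(12, x(3)) - 74*(-92) = 57 - 74*(-92) = 57 + 6808 = 6865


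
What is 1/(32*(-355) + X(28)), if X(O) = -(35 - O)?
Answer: -1/11367 ≈ -8.7974e-5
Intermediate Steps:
X(O) = -35 + O
1/(32*(-355) + X(28)) = 1/(32*(-355) + (-35 + 28)) = 1/(-11360 - 7) = 1/(-11367) = -1/11367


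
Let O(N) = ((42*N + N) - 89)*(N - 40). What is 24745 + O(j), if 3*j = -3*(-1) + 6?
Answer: 23265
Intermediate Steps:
j = 3 (j = (-3*(-1) + 6)/3 = (3 + 6)/3 = (⅓)*9 = 3)
O(N) = (-89 + 43*N)*(-40 + N) (O(N) = (43*N - 89)*(-40 + N) = (-89 + 43*N)*(-40 + N))
24745 + O(j) = 24745 + (3560 - 1809*3 + 43*3²) = 24745 + (3560 - 5427 + 43*9) = 24745 + (3560 - 5427 + 387) = 24745 - 1480 = 23265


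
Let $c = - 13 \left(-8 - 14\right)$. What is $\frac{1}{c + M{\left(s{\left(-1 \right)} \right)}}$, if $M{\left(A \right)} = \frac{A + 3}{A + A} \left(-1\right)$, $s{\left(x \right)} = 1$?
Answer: $\frac{1}{284} \approx 0.0035211$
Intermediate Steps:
$M{\left(A \right)} = - \frac{3 + A}{2 A}$ ($M{\left(A \right)} = \frac{3 + A}{2 A} \left(-1\right) = - \frac{3 + A}{2 A}$)
$c = 286$ ($c = \left(-13\right) \left(-22\right) = 286$)
$\frac{1}{c + M{\left(s{\left(-1 \right)} \right)}} = \frac{1}{286 + \frac{-3 - 1}{2 \cdot 1}} = \frac{1}{286 + \frac{1}{2} \cdot 1 \left(-3 - 1\right)} = \frac{1}{286 + \frac{1}{2} \cdot 1 \left(-4\right)} = \frac{1}{286 - 2} = \frac{1}{284}$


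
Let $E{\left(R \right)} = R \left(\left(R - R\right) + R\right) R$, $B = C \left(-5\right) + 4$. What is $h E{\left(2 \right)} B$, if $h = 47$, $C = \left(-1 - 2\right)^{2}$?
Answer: $-15416$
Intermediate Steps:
$C = 9$ ($C = \left(-3\right)^{2} = 9$)
$B = -41$ ($B = 9 \left(-5\right) + 4 = -45 + 4 = -41$)
$E{\left(R \right)} = R^{3}$ ($E{\left(R \right)} = R \left(0 + R\right) R = R R R = R^{2} R = R^{3}$)
$h E{\left(2 \right)} B = 47 \cdot 2^{3} \left(-41\right) = 47 \cdot 8 \left(-41\right) = 376 \left(-41\right) = -15416$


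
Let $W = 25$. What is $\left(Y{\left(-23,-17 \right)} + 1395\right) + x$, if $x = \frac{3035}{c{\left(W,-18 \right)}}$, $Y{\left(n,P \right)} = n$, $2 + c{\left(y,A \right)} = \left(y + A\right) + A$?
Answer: $\frac{14801}{13} \approx 1138.5$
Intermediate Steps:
$c{\left(y,A \right)} = -2 + y + 2 A$ ($c{\left(y,A \right)} = -2 + \left(\left(y + A\right) + A\right) = -2 + \left(\left(A + y\right) + A\right) = -2 + \left(y + 2 A\right) = -2 + y + 2 A$)
$x = - \frac{3035}{13}$ ($x = \frac{3035}{-2 + 25 + 2 \left(-18\right)} = \frac{3035}{-2 + 25 - 36} = \frac{3035}{-13} = 3035 \left(- \frac{1}{13}\right) = - \frac{3035}{13} \approx -233.46$)
$\left(Y{\left(-23,-17 \right)} + 1395\right) + x = \left(-23 + 1395\right) - \frac{3035}{13} = 1372 - \frac{3035}{13} = \frac{14801}{13}$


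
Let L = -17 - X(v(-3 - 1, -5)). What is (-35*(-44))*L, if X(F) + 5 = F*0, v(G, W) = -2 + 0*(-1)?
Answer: -18480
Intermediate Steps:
v(G, W) = -2 (v(G, W) = -2 + 0 = -2)
X(F) = -5 (X(F) = -5 + F*0 = -5 + 0 = -5)
L = -12 (L = -17 - 1*(-5) = -17 + 5 = -12)
(-35*(-44))*L = -35*(-44)*(-12) = 1540*(-12) = -18480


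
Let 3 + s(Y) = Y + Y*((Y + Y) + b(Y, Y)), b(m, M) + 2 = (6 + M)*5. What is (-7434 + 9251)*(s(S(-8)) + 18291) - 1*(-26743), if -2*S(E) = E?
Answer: 33670315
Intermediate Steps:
S(E) = -E/2
b(m, M) = 28 + 5*M (b(m, M) = -2 + (6 + M)*5 = -2 + (30 + 5*M) = 28 + 5*M)
s(Y) = -3 + Y + Y*(28 + 7*Y) (s(Y) = -3 + (Y + Y*((Y + Y) + (28 + 5*Y))) = -3 + (Y + Y*(2*Y + (28 + 5*Y))) = -3 + (Y + Y*(28 + 7*Y)) = -3 + Y + Y*(28 + 7*Y))
(-7434 + 9251)*(s(S(-8)) + 18291) - 1*(-26743) = (-7434 + 9251)*((-3 + 7*(-½*(-8))² + 29*(-½*(-8))) + 18291) - 1*(-26743) = 1817*((-3 + 7*4² + 29*4) + 18291) + 26743 = 1817*((-3 + 7*16 + 116) + 18291) + 26743 = 1817*((-3 + 112 + 116) + 18291) + 26743 = 1817*(225 + 18291) + 26743 = 1817*18516 + 26743 = 33643572 + 26743 = 33670315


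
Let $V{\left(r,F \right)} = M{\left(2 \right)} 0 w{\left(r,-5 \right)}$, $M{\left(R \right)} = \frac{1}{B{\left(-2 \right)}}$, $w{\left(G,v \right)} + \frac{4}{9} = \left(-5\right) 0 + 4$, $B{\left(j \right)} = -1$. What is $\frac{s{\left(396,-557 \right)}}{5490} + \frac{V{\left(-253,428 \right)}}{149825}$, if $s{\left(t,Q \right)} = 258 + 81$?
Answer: $\frac{113}{1830} \approx 0.061749$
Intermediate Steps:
$s{\left(t,Q \right)} = 339$
$w{\left(G,v \right)} = \frac{32}{9}$ ($w{\left(G,v \right)} = - \frac{4}{9} + \left(\left(-5\right) 0 + 4\right) = - \frac{4}{9} + \left(0 + 4\right) = - \frac{4}{9} + 4 = \frac{32}{9}$)
$M{\left(R \right)} = -1$ ($M{\left(R \right)} = \frac{1}{-1} = -1$)
$V{\left(r,F \right)} = 0$ ($V{\left(r,F \right)} = \left(-1\right) 0 \cdot \frac{32}{9} = 0 \cdot \frac{32}{9} = 0$)
$\frac{s{\left(396,-557 \right)}}{5490} + \frac{V{\left(-253,428 \right)}}{149825} = \frac{339}{5490} + \frac{0}{149825} = 339 \cdot \frac{1}{5490} + 0 \cdot \frac{1}{149825} = \frac{113}{1830} + 0 = \frac{113}{1830}$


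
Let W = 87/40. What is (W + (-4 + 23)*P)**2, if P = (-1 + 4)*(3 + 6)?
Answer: 424648449/1600 ≈ 2.6541e+5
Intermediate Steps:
W = 87/40 (W = 87*(1/40) = 87/40 ≈ 2.1750)
P = 27 (P = 3*9 = 27)
(W + (-4 + 23)*P)**2 = (87/40 + (-4 + 23)*27)**2 = (87/40 + 19*27)**2 = (87/40 + 513)**2 = (20607/40)**2 = 424648449/1600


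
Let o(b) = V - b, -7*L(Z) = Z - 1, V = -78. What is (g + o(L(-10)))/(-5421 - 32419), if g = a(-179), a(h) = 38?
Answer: 291/264880 ≈ 0.0010986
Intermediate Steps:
L(Z) = 1/7 - Z/7 (L(Z) = -(Z - 1)/7 = -(-1 + Z)/7 = 1/7 - Z/7)
g = 38
o(b) = -78 - b
(g + o(L(-10)))/(-5421 - 32419) = (38 + (-78 - (1/7 - 1/7*(-10))))/(-5421 - 32419) = (38 + (-78 - (1/7 + 10/7)))/(-37840) = (38 + (-78 - 1*11/7))*(-1/37840) = (38 + (-78 - 11/7))*(-1/37840) = (38 - 557/7)*(-1/37840) = -291/7*(-1/37840) = 291/264880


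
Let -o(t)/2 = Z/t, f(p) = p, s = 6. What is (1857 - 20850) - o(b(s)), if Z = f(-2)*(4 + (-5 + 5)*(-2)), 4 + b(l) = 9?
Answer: -94981/5 ≈ -18996.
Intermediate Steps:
b(l) = 5 (b(l) = -4 + 9 = 5)
Z = -8 (Z = -2*(4 + (-5 + 5)*(-2)) = -2*(4 + 0*(-2)) = -2*(4 + 0) = -2*4 = -8)
o(t) = 16/t (o(t) = -(-16)/t = 16/t)
(1857 - 20850) - o(b(s)) = (1857 - 20850) - 16/5 = -18993 - 16/5 = -94981/5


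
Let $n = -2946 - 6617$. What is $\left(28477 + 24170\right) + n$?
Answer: $43084$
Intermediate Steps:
$n = -9563$ ($n = -2946 - 6617 = -9563$)
$\left(28477 + 24170\right) + n = \left(28477 + 24170\right) - 9563 = 52647 - 9563 = 43084$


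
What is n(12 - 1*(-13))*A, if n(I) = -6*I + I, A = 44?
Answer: -5500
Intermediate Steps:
n(I) = -5*I
n(12 - 1*(-13))*A = -5*(12 - 1*(-13))*44 = -5*(12 + 13)*44 = -5*25*44 = -125*44 = -5500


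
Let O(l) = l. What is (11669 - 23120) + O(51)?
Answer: -11400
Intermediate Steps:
(11669 - 23120) + O(51) = (11669 - 23120) + 51 = -11451 + 51 = -11400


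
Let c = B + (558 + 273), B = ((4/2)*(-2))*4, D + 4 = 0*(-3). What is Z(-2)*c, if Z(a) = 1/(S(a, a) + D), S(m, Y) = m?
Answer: -815/6 ≈ -135.83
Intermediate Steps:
D = -4 (D = -4 + 0*(-3) = -4 + 0 = -4)
B = -16 (B = ((4*(½))*(-2))*4 = (2*(-2))*4 = -4*4 = -16)
c = 815 (c = -16 + (558 + 273) = -16 + 831 = 815)
Z(a) = 1/(-4 + a) (Z(a) = 1/(a - 4) = 1/(-4 + a))
Z(-2)*c = 815/(-4 - 2) = 815/(-6) = -⅙*815 = -815/6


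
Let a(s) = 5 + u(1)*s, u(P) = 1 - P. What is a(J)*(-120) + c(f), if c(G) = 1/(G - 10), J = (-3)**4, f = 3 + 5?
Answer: -1201/2 ≈ -600.50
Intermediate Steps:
f = 8
J = 81
c(G) = 1/(-10 + G)
a(s) = 5 (a(s) = 5 + (1 - 1*1)*s = 5 + (1 - 1)*s = 5 + 0*s = 5 + 0 = 5)
a(J)*(-120) + c(f) = 5*(-120) + 1/(-10 + 8) = -600 + 1/(-2) = -600 - 1/2 = -1201/2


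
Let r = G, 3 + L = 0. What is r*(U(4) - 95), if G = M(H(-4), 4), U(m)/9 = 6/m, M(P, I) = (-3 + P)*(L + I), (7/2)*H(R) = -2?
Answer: 4075/14 ≈ 291.07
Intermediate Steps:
L = -3 (L = -3 + 0 = -3)
H(R) = -4/7 (H(R) = (2/7)*(-2) = -4/7)
M(P, I) = (-3 + I)*(-3 + P) (M(P, I) = (-3 + P)*(-3 + I) = (-3 + I)*(-3 + P))
U(m) = 54/m (U(m) = 9*(6/m) = 54/m)
G = -25/7 (G = 9 - 3*4 - 3*(-4/7) + 4*(-4/7) = 9 - 12 + 12/7 - 16/7 = -25/7 ≈ -3.5714)
r = -25/7 ≈ -3.5714
r*(U(4) - 95) = -25*(54/4 - 95)/7 = -25*(54*(1/4) - 95)/7 = -25*(27/2 - 95)/7 = -25/7*(-163/2) = 4075/14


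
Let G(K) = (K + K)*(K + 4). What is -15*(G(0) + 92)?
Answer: -1380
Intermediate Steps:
G(K) = 2*K*(4 + K) (G(K) = (2*K)*(4 + K) = 2*K*(4 + K))
-15*(G(0) + 92) = -15*(2*0*(4 + 0) + 92) = -15*(2*0*4 + 92) = -15*(0 + 92) = -15*92 = -1380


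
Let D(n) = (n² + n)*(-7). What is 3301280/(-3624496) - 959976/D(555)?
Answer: -19018404712/40776712655 ≈ -0.46640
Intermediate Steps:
D(n) = -7*n - 7*n² (D(n) = (n + n²)*(-7) = -7*n - 7*n²)
3301280/(-3624496) - 959976/D(555) = 3301280/(-3624496) - 959976*(-1/(3885*(1 + 555))) = 3301280*(-1/3624496) - 959976/((-7*555*556)) = -206330/226531 - 959976/(-2160060) = -206330/226531 - 959976*(-1/2160060) = -206330/226531 + 79998/180005 = -19018404712/40776712655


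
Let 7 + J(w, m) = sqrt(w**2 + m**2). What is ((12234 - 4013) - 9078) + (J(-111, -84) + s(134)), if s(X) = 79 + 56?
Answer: -729 + 3*sqrt(2153) ≈ -589.80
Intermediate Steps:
s(X) = 135
J(w, m) = -7 + sqrt(m**2 + w**2) (J(w, m) = -7 + sqrt(w**2 + m**2) = -7 + sqrt(m**2 + w**2))
((12234 - 4013) - 9078) + (J(-111, -84) + s(134)) = ((12234 - 4013) - 9078) + ((-7 + sqrt((-84)**2 + (-111)**2)) + 135) = (8221 - 9078) + ((-7 + sqrt(7056 + 12321)) + 135) = -857 + ((-7 + sqrt(19377)) + 135) = -857 + ((-7 + 3*sqrt(2153)) + 135) = -857 + (128 + 3*sqrt(2153)) = -729 + 3*sqrt(2153)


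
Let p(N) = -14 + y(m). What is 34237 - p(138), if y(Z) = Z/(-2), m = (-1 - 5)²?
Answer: 34269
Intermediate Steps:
m = 36 (m = (-6)² = 36)
y(Z) = -Z/2 (y(Z) = Z*(-½) = -Z/2)
p(N) = -32 (p(N) = -14 - ½*36 = -14 - 18 = -32)
34237 - p(138) = 34237 - 1*(-32) = 34237 + 32 = 34269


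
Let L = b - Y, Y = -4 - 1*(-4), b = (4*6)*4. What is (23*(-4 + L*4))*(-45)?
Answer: -393300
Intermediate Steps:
b = 96 (b = 24*4 = 96)
Y = 0 (Y = -4 + 4 = 0)
L = 96 (L = 96 - 1*0 = 96 + 0 = 96)
(23*(-4 + L*4))*(-45) = (23*(-4 + 96*4))*(-45) = (23*(-4 + 384))*(-45) = (23*380)*(-45) = 8740*(-45) = -393300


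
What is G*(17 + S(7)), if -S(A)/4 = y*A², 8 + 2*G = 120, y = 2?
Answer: -21000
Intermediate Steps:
G = 56 (G = -4 + (½)*120 = -4 + 60 = 56)
S(A) = -8*A²
G*(17 + S(7)) = 56*(17 - 8*7²) = 56*(17 - 8*49) = 56*(17 - 392) = 56*(-375) = -21000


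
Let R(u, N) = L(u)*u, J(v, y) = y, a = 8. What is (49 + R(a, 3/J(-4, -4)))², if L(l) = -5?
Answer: 81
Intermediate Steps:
R(u, N) = -5*u
(49 + R(a, 3/J(-4, -4)))² = (49 - 5*8)² = (49 - 40)² = 9² = 81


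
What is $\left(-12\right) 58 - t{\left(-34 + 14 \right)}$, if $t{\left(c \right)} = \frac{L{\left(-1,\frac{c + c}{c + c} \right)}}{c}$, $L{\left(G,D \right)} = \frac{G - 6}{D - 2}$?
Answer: $- \frac{13913}{20} \approx -695.65$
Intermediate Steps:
$L{\left(G,D \right)} = \frac{-6 + G}{-2 + D}$
$t{\left(c \right)} = \frac{7}{c}$ ($t{\left(c \right)} = \frac{\frac{1}{-2 + \frac{c + c}{c + c}} \left(-6 - 1\right)}{c} = \frac{\frac{1}{-2 + \frac{2 c}{2 c}} \left(-7\right)}{c} = \frac{\frac{1}{-2 + 2 c \frac{1}{2 c}} \left(-7\right)}{c} = \frac{\frac{1}{-2 + 1} \left(-7\right)}{c} = \frac{\frac{1}{-1} \left(-7\right)}{c} = \frac{\left(-1\right) \left(-7\right)}{c} = \frac{7}{c}$)
$\left(-12\right) 58 - t{\left(-34 + 14 \right)} = \left(-12\right) 58 - \frac{7}{-34 + 14} = -696 - \frac{7}{-20} = -696 - 7 \left(- \frac{1}{20}\right) = -696 - - \frac{7}{20} = -696 + \frac{7}{20} = - \frac{13913}{20}$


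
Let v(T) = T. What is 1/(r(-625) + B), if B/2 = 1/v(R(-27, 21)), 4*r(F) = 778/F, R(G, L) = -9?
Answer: -11250/6001 ≈ -1.8747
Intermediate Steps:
r(F) = 389/(2*F) (r(F) = (778/F)/4 = 389/(2*F))
B = -2/9 (B = 2/(-9) = 2*(-⅑) = -2/9 ≈ -0.22222)
1/(r(-625) + B) = 1/((389/2)/(-625) - 2/9) = 1/((389/2)*(-1/625) - 2/9) = 1/(-389/1250 - 2/9) = 1/(-6001/11250) = -11250/6001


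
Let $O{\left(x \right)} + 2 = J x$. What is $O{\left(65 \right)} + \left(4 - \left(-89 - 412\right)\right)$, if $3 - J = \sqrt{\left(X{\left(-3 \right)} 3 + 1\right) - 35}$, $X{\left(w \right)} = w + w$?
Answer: $698 - 130 i \sqrt{13} \approx 698.0 - 468.72 i$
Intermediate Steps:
$X{\left(w \right)} = 2 w$
$J = 3 - 2 i \sqrt{13}$ ($J = 3 - \sqrt{\left(2 \left(-3\right) 3 + 1\right) - 35} = 3 - \sqrt{\left(\left(-6\right) 3 + 1\right) - 35} = 3 - \sqrt{\left(-18 + 1\right) - 35} = 3 - \sqrt{-17 - 35} = 3 - \sqrt{-52} = 3 - 2 i \sqrt{13} \approx 3.0 - 7.2111 i$)
$O{\left(x \right)} = -2 + x \left(3 - 2 i \sqrt{13}\right)$ ($O{\left(x \right)} = -2 + \left(3 - 2 i \sqrt{13}\right) x = -2 + x \left(3 - 2 i \sqrt{13}\right)$)
$O{\left(65 \right)} + \left(4 - \left(-89 - 412\right)\right) = \left(-2 + 65 \left(3 - 2 i \sqrt{13}\right)\right) + \left(4 - \left(-89 - 412\right)\right) = \left(-2 + \left(195 - 130 i \sqrt{13}\right)\right) + \left(4 - -501\right) = \left(193 - 130 i \sqrt{13}\right) + \left(4 + 501\right) = \left(193 - 130 i \sqrt{13}\right) + 505 = 698 - 130 i \sqrt{13}$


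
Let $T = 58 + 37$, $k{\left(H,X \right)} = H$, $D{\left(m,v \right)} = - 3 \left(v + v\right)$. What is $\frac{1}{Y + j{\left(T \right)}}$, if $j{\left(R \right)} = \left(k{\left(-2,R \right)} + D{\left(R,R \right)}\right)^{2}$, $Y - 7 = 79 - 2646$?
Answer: $\frac{1}{324624} \approx 3.0805 \cdot 10^{-6}$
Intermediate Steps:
$D{\left(m,v \right)} = - 6 v$ ($D{\left(m,v \right)} = - 3 \cdot 2 v = - 6 v$)
$T = 95$
$Y = -2560$ ($Y = 7 + \left(79 - 2646\right) = 7 - 2567 = -2560$)
$j{\left(R \right)} = \left(-2 - 6 R\right)^{2}$
$\frac{1}{Y + j{\left(T \right)}} = \frac{1}{-2560 + 4 \left(1 + 3 \cdot 95\right)^{2}} = \frac{1}{-2560 + 4 \left(1 + 285\right)^{2}} = \frac{1}{-2560 + 4 \cdot 286^{2}} = \frac{1}{-2560 + 4 \cdot 81796} = \frac{1}{-2560 + 327184} = \frac{1}{324624}$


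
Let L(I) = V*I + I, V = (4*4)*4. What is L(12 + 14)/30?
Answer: 169/3 ≈ 56.333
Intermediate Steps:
V = 64 (V = 16*4 = 64)
L(I) = 65*I (L(I) = 64*I + I = 65*I)
L(12 + 14)/30 = (65*(12 + 14))/30 = (65*26)*(1/30) = 1690*(1/30) = 169/3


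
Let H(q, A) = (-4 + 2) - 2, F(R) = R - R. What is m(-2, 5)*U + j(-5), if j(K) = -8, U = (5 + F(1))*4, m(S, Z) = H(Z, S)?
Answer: -88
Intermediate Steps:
F(R) = 0
H(q, A) = -4 (H(q, A) = -2 - 2 = -4)
m(S, Z) = -4
U = 20 (U = (5 + 0)*4 = 5*4 = 20)
m(-2, 5)*U + j(-5) = -4*20 - 8 = -80 - 8 = -88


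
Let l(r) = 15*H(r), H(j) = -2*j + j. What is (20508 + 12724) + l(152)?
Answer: 30952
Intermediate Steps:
H(j) = -j
l(r) = -15*r (l(r) = 15*(-r) = -15*r)
(20508 + 12724) + l(152) = (20508 + 12724) - 15*152 = 33232 - 2280 = 30952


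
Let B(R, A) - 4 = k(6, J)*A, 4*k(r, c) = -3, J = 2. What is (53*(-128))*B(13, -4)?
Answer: -47488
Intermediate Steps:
k(r, c) = -3/4 (k(r, c) = (1/4)*(-3) = -3/4)
B(R, A) = 4 - 3*A/4
(53*(-128))*B(13, -4) = (53*(-128))*(4 - 3/4*(-4)) = -6784*(4 + 3) = -6784*7 = -47488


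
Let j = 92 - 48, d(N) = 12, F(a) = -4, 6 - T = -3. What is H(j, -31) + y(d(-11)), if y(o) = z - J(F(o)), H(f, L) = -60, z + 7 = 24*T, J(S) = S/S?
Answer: 148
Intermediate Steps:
T = 9 (T = 6 - 1*(-3) = 6 + 3 = 9)
J(S) = 1
z = 209 (z = -7 + 24*9 = -7 + 216 = 209)
j = 44
y(o) = 208 (y(o) = 209 - 1*1 = 209 - 1 = 208)
H(j, -31) + y(d(-11)) = -60 + 208 = 148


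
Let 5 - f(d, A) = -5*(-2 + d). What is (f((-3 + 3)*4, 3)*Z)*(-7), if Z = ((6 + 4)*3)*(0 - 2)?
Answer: -2100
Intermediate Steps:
f(d, A) = -5 + 5*d (f(d, A) = 5 - (-5)*(-2 + d) = 5 - (10 - 5*d) = 5 + (-10 + 5*d) = -5 + 5*d)
Z = -60 (Z = (10*3)*(-2) = 30*(-2) = -60)
(f((-3 + 3)*4, 3)*Z)*(-7) = ((-5 + 5*((-3 + 3)*4))*(-60))*(-7) = ((-5 + 5*(0*4))*(-60))*(-7) = ((-5 + 5*0)*(-60))*(-7) = ((-5 + 0)*(-60))*(-7) = -5*(-60)*(-7) = 300*(-7) = -2100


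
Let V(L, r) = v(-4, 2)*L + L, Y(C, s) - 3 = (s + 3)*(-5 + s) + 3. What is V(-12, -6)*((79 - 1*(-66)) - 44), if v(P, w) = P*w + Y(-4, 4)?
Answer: 9696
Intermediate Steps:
Y(C, s) = 6 + (-5 + s)*(3 + s) (Y(C, s) = 3 + ((s + 3)*(-5 + s) + 3) = 3 + ((3 + s)*(-5 + s) + 3) = 3 + ((-5 + s)*(3 + s) + 3) = 3 + (3 + (-5 + s)*(3 + s)) = 6 + (-5 + s)*(3 + s))
v(P, w) = -1 + P*w (v(P, w) = P*w + (-9 + 4² - 2*4) = P*w + (-9 + 16 - 8) = P*w - 1 = -1 + P*w)
V(L, r) = -8*L (V(L, r) = (-1 - 4*2)*L + L = (-1 - 8)*L + L = -9*L + L = -8*L)
V(-12, -6)*((79 - 1*(-66)) - 44) = (-8*(-12))*((79 - 1*(-66)) - 44) = 96*((79 + 66) - 44) = 96*(145 - 44) = 96*101 = 9696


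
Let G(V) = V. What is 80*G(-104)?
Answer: -8320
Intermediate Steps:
80*G(-104) = 80*(-104) = -8320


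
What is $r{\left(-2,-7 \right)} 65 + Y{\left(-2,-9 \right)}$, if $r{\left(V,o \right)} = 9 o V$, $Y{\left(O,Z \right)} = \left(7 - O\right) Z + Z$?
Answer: $8100$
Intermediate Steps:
$Y{\left(O,Z \right)} = Z + Z \left(7 - O\right)$ ($Y{\left(O,Z \right)} = Z \left(7 - O\right) + Z = Z + Z \left(7 - O\right)$)
$r{\left(V,o \right)} = 9 V o$
$r{\left(-2,-7 \right)} 65 + Y{\left(-2,-9 \right)} = 9 \left(-2\right) \left(-7\right) 65 - 9 \left(8 - -2\right) = 126 \cdot 65 - 9 \left(8 + 2\right) = 8190 - 90 = 8100$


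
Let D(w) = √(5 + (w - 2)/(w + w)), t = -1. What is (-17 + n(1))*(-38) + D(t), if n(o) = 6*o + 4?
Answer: 266 + √26/2 ≈ 268.55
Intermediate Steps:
n(o) = 4 + 6*o
D(w) = √(5 + (-2 + w)/(2*w)) (D(w) = √(5 + (-2 + w)/((2*w))) = √(5 + (-2 + w)*(1/(2*w))) = √(5 + (-2 + w)/(2*w)))
(-17 + n(1))*(-38) + D(t) = (-17 + (4 + 6*1))*(-38) + √(22 - 4/(-1))/2 = (-17 + (4 + 6))*(-38) + √(22 - 4*(-1))/2 = (-17 + 10)*(-38) + √(22 + 4)/2 = -7*(-38) + √26/2 = 266 + √26/2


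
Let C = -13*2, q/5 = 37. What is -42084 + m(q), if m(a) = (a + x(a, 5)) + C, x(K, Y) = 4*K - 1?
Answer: -41186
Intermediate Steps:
q = 185 (q = 5*37 = 185)
x(K, Y) = -1 + 4*K
C = -26
m(a) = -27 + 5*a (m(a) = (a + (-1 + 4*a)) - 26 = (-1 + 5*a) - 26 = -27 + 5*a)
-42084 + m(q) = -42084 + (-27 + 5*185) = -42084 + (-27 + 925) = -42084 + 898 = -41186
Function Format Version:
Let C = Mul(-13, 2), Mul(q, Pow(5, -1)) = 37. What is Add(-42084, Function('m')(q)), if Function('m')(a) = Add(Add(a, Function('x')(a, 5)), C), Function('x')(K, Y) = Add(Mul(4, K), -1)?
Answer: -41186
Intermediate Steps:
q = 185 (q = Mul(5, 37) = 185)
Function('x')(K, Y) = Add(-1, Mul(4, K))
C = -26
Function('m')(a) = Add(-27, Mul(5, a)) (Function('m')(a) = Add(Add(a, Add(-1, Mul(4, a))), -26) = Add(Add(-1, Mul(5, a)), -26) = Add(-27, Mul(5, a)))
Add(-42084, Function('m')(q)) = Add(-42084, Add(-27, Mul(5, 185))) = Add(-42084, Add(-27, 925)) = Add(-42084, 898) = -41186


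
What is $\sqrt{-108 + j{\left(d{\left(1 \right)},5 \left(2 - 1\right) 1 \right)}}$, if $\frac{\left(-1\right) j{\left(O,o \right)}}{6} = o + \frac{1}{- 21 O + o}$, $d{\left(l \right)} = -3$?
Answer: $\frac{i \sqrt{159630}}{34} \approx 11.751 i$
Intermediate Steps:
$j{\left(O,o \right)} = - 6 o - \frac{6}{o - 21 O}$ ($j{\left(O,o \right)} = - 6 \left(o + \frac{1}{- 21 O + o}\right) = - 6 \left(o + \frac{1}{o - 21 O}\right) = - 6 o - \frac{6}{o - 21 O}$)
$\sqrt{-108 + j{\left(d{\left(1 \right)},5 \left(2 - 1\right) 1 \right)}} = \sqrt{-108 + \frac{6 \left(1 + \left(5 \left(2 - 1\right) 1\right)^{2} - - 63 \cdot 5 \left(2 - 1\right) 1\right)}{- 5 \left(2 - 1\right) 1 + 21 \left(-3\right)}} = \sqrt{-108 + \frac{6 \left(1 + \left(5 \cdot 1 \cdot 1\right)^{2} - - 63 \cdot 5 \cdot 1 \cdot 1\right)}{- 5 \cdot 1 \cdot 1 - 63}} = \sqrt{-108 + \frac{6 \left(1 + \left(5 \cdot 1\right)^{2} - - 63 \cdot 5 \cdot 1\right)}{- 5 \cdot 1 - 63}} = \sqrt{-108 + \frac{6 \left(1 + 5^{2} - \left(-63\right) 5\right)}{\left(-1\right) 5 - 63}} = \sqrt{-108 + \frac{6 \left(1 + 25 + 315\right)}{-5 - 63}} = \sqrt{-108 + 6 \frac{1}{-68} \cdot 341} = \sqrt{-108 + 6 \left(- \frac{1}{68}\right) 341} = \sqrt{-108 - \frac{1023}{34}} = \sqrt{- \frac{4695}{34}} = \frac{i \sqrt{159630}}{34}$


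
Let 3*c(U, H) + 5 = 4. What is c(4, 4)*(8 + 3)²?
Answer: -121/3 ≈ -40.333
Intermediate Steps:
c(U, H) = -⅓ (c(U, H) = -5/3 + (⅓)*4 = -5/3 + 4/3 = -⅓)
c(4, 4)*(8 + 3)² = -(8 + 3)²/3 = -⅓*11² = -⅓*121 = -121/3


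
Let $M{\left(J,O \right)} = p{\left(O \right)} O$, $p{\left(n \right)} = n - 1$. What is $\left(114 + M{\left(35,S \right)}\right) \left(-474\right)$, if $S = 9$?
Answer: $-88164$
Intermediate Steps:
$p{\left(n \right)} = -1 + n$
$M{\left(J,O \right)} = O \left(-1 + O\right)$ ($M{\left(J,O \right)} = \left(-1 + O\right) O = O \left(-1 + O\right)$)
$\left(114 + M{\left(35,S \right)}\right) \left(-474\right) = \left(114 + 9 \left(-1 + 9\right)\right) \left(-474\right) = \left(114 + 9 \cdot 8\right) \left(-474\right) = \left(114 + 72\right) \left(-474\right) = 186 \left(-474\right) = -88164$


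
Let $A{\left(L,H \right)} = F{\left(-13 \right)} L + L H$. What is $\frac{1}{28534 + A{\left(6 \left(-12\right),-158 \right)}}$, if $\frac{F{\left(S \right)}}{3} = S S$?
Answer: $\frac{1}{3406} \approx 0.0002936$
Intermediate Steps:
$F{\left(S \right)} = 3 S^{2}$ ($F{\left(S \right)} = 3 S S = 3 S^{2}$)
$A{\left(L,H \right)} = 507 L + H L$ ($A{\left(L,H \right)} = 3 \left(-13\right)^{2} L + L H = 3 \cdot 169 L + H L = 507 L + H L$)
$\frac{1}{28534 + A{\left(6 \left(-12\right),-158 \right)}} = \frac{1}{28534 + 6 \left(-12\right) \left(507 - 158\right)} = \frac{1}{28534 - 25128} = \frac{1}{3406}$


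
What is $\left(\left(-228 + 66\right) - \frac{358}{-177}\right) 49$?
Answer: $- \frac{1387484}{177} \approx -7838.9$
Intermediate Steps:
$\left(\left(-228 + 66\right) - \frac{358}{-177}\right) 49 = \left(-162 - - \frac{358}{177}\right) 49 = \left(-162 + \frac{358}{177}\right) 49 = \left(- \frac{28316}{177}\right) 49 = - \frac{1387484}{177}$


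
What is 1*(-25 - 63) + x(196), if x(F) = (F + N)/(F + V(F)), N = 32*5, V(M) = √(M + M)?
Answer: -8358/97 - 89*√2/679 ≈ -86.350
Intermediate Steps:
V(M) = √2*√M (V(M) = √(2*M) = √2*√M)
N = 160
x(F) = (160 + F)/(F + √2*√F) (x(F) = (F + 160)/(F + √2*√F) = (160 + F)/(F + √2*√F))
1*(-25 - 63) + x(196) = 1*(-25 - 63) + (160 + 196)/(196 + √2*√196) = 1*(-88) + 356/(196 + √2*14) = -88 + 356/(196 + 14*√2)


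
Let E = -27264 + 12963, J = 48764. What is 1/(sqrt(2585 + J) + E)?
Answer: -14301/204467252 - sqrt(51349)/204467252 ≈ -7.1051e-5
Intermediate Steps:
E = -14301
1/(sqrt(2585 + J) + E) = 1/(sqrt(2585 + 48764) - 14301) = 1/(sqrt(51349) - 14301) = 1/(-14301 + sqrt(51349))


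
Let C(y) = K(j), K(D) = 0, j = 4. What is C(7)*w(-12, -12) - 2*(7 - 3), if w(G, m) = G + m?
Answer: -8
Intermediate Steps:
C(y) = 0
C(7)*w(-12, -12) - 2*(7 - 3) = 0*(-12 - 12) - 2*(7 - 3) = 0*(-24) - 2*4 = 0 - 8 = -8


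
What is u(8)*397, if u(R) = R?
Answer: 3176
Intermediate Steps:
u(8)*397 = 8*397 = 3176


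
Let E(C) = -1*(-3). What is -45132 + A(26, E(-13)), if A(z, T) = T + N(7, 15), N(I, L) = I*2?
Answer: -45115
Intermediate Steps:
N(I, L) = 2*I
E(C) = 3
A(z, T) = 14 + T (A(z, T) = T + 2*7 = T + 14 = 14 + T)
-45132 + A(26, E(-13)) = -45132 + (14 + 3) = -45132 + 17 = -45115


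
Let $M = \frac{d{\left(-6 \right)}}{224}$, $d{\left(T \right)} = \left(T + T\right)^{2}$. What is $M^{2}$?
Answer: $\frac{81}{196} \approx 0.41327$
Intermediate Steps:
$d{\left(T \right)} = 4 T^{2}$ ($d{\left(T \right)} = \left(2 T\right)^{2} = 4 T^{2}$)
$M = \frac{9}{14}$ ($M = \frac{4 \left(-6\right)^{2}}{224} = 4 \cdot 36 \cdot \frac{1}{224} = 144 \cdot \frac{1}{224} = \frac{9}{14} \approx 0.64286$)
$M^{2} = \left(\frac{9}{14}\right)^{2} = \frac{81}{196}$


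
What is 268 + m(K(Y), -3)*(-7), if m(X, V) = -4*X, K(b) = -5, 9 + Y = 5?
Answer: 128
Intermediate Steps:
Y = -4 (Y = -9 + 5 = -4)
268 + m(K(Y), -3)*(-7) = 268 - 4*(-5)*(-7) = 268 + 20*(-7) = 268 - 140 = 128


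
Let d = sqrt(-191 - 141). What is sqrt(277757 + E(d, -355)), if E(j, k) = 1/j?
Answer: sqrt(7653871892 - 166*I*sqrt(83))/166 ≈ 527.03 - 5.2068e-5*I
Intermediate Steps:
d = 2*I*sqrt(83) (d = sqrt(-332) = 2*I*sqrt(83) ≈ 18.221*I)
sqrt(277757 + E(d, -355)) = sqrt(277757 + 1/(2*I*sqrt(83))) = sqrt(277757 - I*sqrt(83)/166)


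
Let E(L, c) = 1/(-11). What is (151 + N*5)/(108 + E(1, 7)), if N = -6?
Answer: 1331/1187 ≈ 1.1213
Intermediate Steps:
E(L, c) = -1/11
(151 + N*5)/(108 + E(1, 7)) = (151 - 6*5)/(108 - 1/11) = (151 - 30)/(1187/11) = (11/1187)*121 = 1331/1187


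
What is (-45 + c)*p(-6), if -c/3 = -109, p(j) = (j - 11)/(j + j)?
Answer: 799/2 ≈ 399.50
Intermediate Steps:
p(j) = (-11 + j)/(2*j) (p(j) = (-11 + j)/((2*j)) = (-11 + j)*(1/(2*j)) = (-11 + j)/(2*j))
c = 327 (c = -3*(-109) = 327)
(-45 + c)*p(-6) = (-45 + 327)*((½)*(-11 - 6)/(-6)) = 282*((½)*(-⅙)*(-17)) = 282*(17/12) = 799/2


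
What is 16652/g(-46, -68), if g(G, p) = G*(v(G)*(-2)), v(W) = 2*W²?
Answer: 181/4232 ≈ 0.042769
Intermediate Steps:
g(G, p) = -4*G³ (g(G, p) = G*((2*G²)*(-2)) = G*(-4*G²) = -4*G³)
16652/g(-46, -68) = 16652/((-4*(-46)³)) = 16652/((-4*(-97336))) = 16652/389344 = 16652*(1/389344) = 181/4232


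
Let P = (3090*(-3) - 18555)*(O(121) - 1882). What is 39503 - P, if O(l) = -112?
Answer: -55443547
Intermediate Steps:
P = 55483050 (P = (3090*(-3) - 18555)*(-112 - 1882) = (-9270 - 18555)*(-1994) = -27825*(-1994) = 55483050)
39503 - P = 39503 - 1*55483050 = 39503 - 55483050 = -55443547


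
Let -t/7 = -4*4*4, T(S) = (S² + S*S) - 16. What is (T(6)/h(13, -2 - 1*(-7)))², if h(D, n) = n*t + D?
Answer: 3136/5076009 ≈ 0.00061781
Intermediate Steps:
T(S) = -16 + 2*S² (T(S) = (S² + S²) - 16 = 2*S² - 16 = -16 + 2*S²)
t = 448 (t = -7*(-4*4)*4 = -(-112)*4 = -7*(-64) = 448)
h(D, n) = D + 448*n (h(D, n) = n*448 + D = 448*n + D = D + 448*n)
(T(6)/h(13, -2 - 1*(-7)))² = ((-16 + 2*6²)/(13 + 448*(-2 - 1*(-7))))² = ((-16 + 2*36)/(13 + 448*(-2 + 7)))² = ((-16 + 72)/(13 + 448*5))² = (56/(13 + 2240))² = (56/2253)² = 3136/5076009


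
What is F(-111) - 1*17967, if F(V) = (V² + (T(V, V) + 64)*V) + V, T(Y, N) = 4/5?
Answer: -64749/5 ≈ -12950.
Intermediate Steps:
T(Y, N) = ⅘ (T(Y, N) = 4*(⅕) = ⅘)
F(V) = V² + 329*V/5 (F(V) = (V² + (⅘ + 64)*V) + V = (V² + 324*V/5) + V = V² + 329*V/5)
F(-111) - 1*17967 = (⅕)*(-111)*(329 + 5*(-111)) - 1*17967 = (⅕)*(-111)*(329 - 555) - 17967 = (⅕)*(-111)*(-226) - 17967 = 25086/5 - 17967 = -64749/5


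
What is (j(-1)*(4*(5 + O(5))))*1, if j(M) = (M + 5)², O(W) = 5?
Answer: 640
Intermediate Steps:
j(M) = (5 + M)²
(j(-1)*(4*(5 + O(5))))*1 = ((5 - 1)²*(4*(5 + 5)))*1 = (4²*(4*10))*1 = (16*40)*1 = 640*1 = 640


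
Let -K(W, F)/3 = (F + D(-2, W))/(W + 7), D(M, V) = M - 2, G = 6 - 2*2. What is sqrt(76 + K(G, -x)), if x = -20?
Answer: 2*sqrt(159)/3 ≈ 8.4063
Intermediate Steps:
G = 2 (G = 6 - 4 = 2)
D(M, V) = -2 + M
K(W, F) = -3*(-4 + F)/(7 + W) (K(W, F) = -3*(F + (-2 - 2))/(W + 7) = -3*(F - 4)/(7 + W) = -3*(-4 + F)/(7 + W))
sqrt(76 + K(G, -x)) = sqrt(76 + 3*(4 - (-1)*(-20))/(7 + 2)) = sqrt(76 + 3*(4 - 1*20)/9) = sqrt(76 + 3*(1/9)*(4 - 20)) = sqrt(76 + 3*(1/9)*(-16)) = sqrt(76 - 16/3) = sqrt(212/3) = 2*sqrt(159)/3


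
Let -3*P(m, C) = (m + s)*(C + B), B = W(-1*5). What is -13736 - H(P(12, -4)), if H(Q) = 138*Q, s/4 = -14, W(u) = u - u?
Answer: -5640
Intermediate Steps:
W(u) = 0
s = -56 (s = 4*(-14) = -56)
B = 0
P(m, C) = -C*(-56 + m)/3 (P(m, C) = -(m - 56)*(C + 0)/3 = -(-56 + m)*C/3 = -C*(-56 + m)/3)
-13736 - H(P(12, -4)) = -13736 - 138*(⅓)*(-4)*(56 - 1*12) = -13736 - 138*(⅓)*(-4)*(56 - 12) = -13736 - 138*(⅓)*(-4)*44 = -13736 - 138*(-176)/3 = -13736 - 1*(-8096) = -13736 + 8096 = -5640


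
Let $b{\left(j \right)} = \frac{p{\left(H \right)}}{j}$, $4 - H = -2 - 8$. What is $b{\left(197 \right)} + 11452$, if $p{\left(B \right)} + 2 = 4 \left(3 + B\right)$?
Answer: $\frac{2256110}{197} \approx 11452.0$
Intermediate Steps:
$H = 14$ ($H = 4 - \left(-2 - 8\right) = 4 - -10 = 4 + 10 = 14$)
$p{\left(B \right)} = 10 + 4 B$ ($p{\left(B \right)} = -2 + 4 \left(3 + B\right) = -2 + \left(12 + 4 B\right) = 10 + 4 B$)
$b{\left(j \right)} = \frac{66}{j}$ ($b{\left(j \right)} = \frac{10 + 4 \cdot 14}{j} = \frac{10 + 56}{j} = \frac{66}{j}$)
$b{\left(197 \right)} + 11452 = \frac{66}{197} + 11452 = \frac{2256110}{197}$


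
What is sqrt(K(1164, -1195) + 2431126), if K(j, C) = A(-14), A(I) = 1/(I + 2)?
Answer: sqrt(87520533)/6 ≈ 1559.2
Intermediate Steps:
A(I) = 1/(2 + I)
K(j, C) = -1/12 (K(j, C) = 1/(2 - 14) = 1/(-12) = -1/12)
sqrt(K(1164, -1195) + 2431126) = sqrt(-1/12 + 2431126) = sqrt(29173511/12) = sqrt(87520533)/6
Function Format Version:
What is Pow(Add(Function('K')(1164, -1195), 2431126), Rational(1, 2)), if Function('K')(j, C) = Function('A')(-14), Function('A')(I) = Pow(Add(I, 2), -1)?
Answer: Mul(Rational(1, 6), Pow(87520533, Rational(1, 2))) ≈ 1559.2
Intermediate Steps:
Function('A')(I) = Pow(Add(2, I), -1)
Function('K')(j, C) = Rational(-1, 12) (Function('K')(j, C) = Pow(Add(2, -14), -1) = Pow(-12, -1) = Rational(-1, 12))
Pow(Add(Function('K')(1164, -1195), 2431126), Rational(1, 2)) = Pow(Add(Rational(-1, 12), 2431126), Rational(1, 2)) = Pow(Rational(29173511, 12), Rational(1, 2)) = Mul(Rational(1, 6), Pow(87520533, Rational(1, 2)))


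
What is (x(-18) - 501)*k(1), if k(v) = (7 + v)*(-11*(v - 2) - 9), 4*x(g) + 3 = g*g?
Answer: -6732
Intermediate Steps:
x(g) = -3/4 + g**2/4 (x(g) = -3/4 + (g*g)/4 = -3/4 + g**2/4)
k(v) = (7 + v)*(13 - 11*v) (k(v) = (7 + v)*(-11*(-2 + v) - 9) = (7 + v)*((22 - 11*v) - 9) = (7 + v)*(13 - 11*v))
(x(-18) - 501)*k(1) = ((-3/4 + (1/4)*(-18)**2) - 501)*(91 - 64*1 - 11*1**2) = ((-3/4 + (1/4)*324) - 501)*(91 - 64 - 11*1) = ((-3/4 + 81) - 501)*(91 - 64 - 11) = (321/4 - 501)*16 = -1683/4*16 = -6732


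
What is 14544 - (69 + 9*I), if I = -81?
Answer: 15204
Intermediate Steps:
14544 - (69 + 9*I) = 14544 - (69 + 9*(-81)) = 14544 - (69 - 729) = 14544 - 1*(-660) = 14544 + 660 = 15204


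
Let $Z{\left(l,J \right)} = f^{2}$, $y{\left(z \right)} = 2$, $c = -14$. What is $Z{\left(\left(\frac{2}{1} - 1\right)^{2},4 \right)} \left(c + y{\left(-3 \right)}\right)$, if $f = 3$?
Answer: $-108$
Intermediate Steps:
$Z{\left(l,J \right)} = 9$ ($Z{\left(l,J \right)} = 3^{2} = 9$)
$Z{\left(\left(\frac{2}{1} - 1\right)^{2},4 \right)} \left(c + y{\left(-3 \right)}\right) = 9 \left(-14 + 2\right) = 9 \left(-12\right) = -108$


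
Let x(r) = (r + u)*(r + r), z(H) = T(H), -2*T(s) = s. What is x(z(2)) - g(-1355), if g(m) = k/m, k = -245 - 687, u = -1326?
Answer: 3595238/1355 ≈ 2653.3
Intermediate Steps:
T(s) = -s/2
z(H) = -H/2
x(r) = 2*r*(-1326 + r) (x(r) = (r - 1326)*(r + r) = (-1326 + r)*(2*r) = 2*r*(-1326 + r))
k = -932
g(m) = -932/m
x(z(2)) - g(-1355) = 2*(-1/2*2)*(-1326 - 1/2*2) - (-932)/(-1355) = 2*(-1)*(-1326 - 1) - (-932)*(-1)/1355 = 2*(-1)*(-1327) - 1*932/1355 = 2654 - 932/1355 = 3595238/1355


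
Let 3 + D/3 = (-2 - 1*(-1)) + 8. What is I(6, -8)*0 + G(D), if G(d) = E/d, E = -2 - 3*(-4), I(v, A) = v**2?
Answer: 5/6 ≈ 0.83333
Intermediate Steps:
E = 10 (E = -2 + 12 = 10)
D = 12 (D = -9 + 3*((-2 - 1*(-1)) + 8) = -9 + 3*((-2 + 1) + 8) = -9 + 3*(-1 + 8) = -9 + 3*7 = -9 + 21 = 12)
G(d) = 10/d
I(6, -8)*0 + G(D) = 6**2*0 + 10/12 = 36*0 + 10*(1/12) = 0 + 5/6 = 5/6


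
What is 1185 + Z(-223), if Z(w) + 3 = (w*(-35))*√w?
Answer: 1182 + 7805*I*√223 ≈ 1182.0 + 1.1655e+5*I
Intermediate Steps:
Z(w) = -3 - 35*w^(3/2) (Z(w) = -3 + (w*(-35))*√w = -3 + (-35*w)*√w = -3 - 35*w^(3/2))
1185 + Z(-223) = 1185 + (-3 - (-7805)*I*√223) = 1185 + (-3 + 7805*I*√223) = 1182 + 7805*I*√223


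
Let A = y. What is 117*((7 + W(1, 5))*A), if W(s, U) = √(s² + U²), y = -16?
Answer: -13104 - 1872*√26 ≈ -22649.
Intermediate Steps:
A = -16
W(s, U) = √(U² + s²)
117*((7 + W(1, 5))*A) = 117*((7 + √(5² + 1²))*(-16)) = 117*((7 + √(25 + 1))*(-16)) = 117*((7 + √26)*(-16)) = 117*(-112 - 16*√26) = -13104 - 1872*√26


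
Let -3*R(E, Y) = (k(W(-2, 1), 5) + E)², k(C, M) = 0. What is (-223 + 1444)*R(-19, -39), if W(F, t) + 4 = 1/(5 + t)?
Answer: -146927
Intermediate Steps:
W(F, t) = -4 + 1/(5 + t)
R(E, Y) = -E²/3 (R(E, Y) = -(0 + E)²/3 = -E²/3)
(-223 + 1444)*R(-19, -39) = (-223 + 1444)*(-⅓*(-19)²) = 1221*(-⅓*361) = 1221*(-361/3) = -146927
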